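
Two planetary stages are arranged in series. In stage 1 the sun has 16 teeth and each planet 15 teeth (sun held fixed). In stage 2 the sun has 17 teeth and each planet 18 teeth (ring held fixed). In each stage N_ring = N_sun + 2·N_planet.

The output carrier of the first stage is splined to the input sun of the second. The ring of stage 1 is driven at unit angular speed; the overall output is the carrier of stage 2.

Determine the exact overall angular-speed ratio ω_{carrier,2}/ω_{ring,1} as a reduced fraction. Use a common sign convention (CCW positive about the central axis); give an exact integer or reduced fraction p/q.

391/2170

Stage 1: N_ring = 16 + 2·15 = 46
Stage 1: 16(ω_s−ω_c) = −46(ω_r−ω_c),  ω_s=0, ω_r=1
Stage 1: 16(0−ω_c) = −46(1−ω_c)  ⇒  62ω_c = 46  ⇒  ω_c = 23/31
  ⇒ ω_c¹/ω_r¹ = 23/31
Stage 2: N_ring = 17 + 2·18 = 53
Stage 2: 17(ω_s−ω_c) = −53(ω_r−ω_c),  ω_r=0, ω_s=1
Stage 2: 17(1−ω_c) = −53(0−ω_c)  ⇒  70ω_c = 17  ⇒  ω_c = 17/70
  ⇒ ω_c²/ω_s² = 17/70
Coupling ω_s² = ω_c¹ ⇒ overall = 23/31 × 17/70 = 391/2170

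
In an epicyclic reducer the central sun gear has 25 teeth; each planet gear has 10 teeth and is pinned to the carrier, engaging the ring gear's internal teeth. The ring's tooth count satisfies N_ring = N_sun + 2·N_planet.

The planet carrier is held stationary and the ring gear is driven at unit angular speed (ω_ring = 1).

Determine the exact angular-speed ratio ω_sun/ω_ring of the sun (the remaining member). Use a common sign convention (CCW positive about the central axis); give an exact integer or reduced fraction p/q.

N_ring = 25 + 2·10 = 45
25(ω_s−ω_c) = −45(ω_r−ω_c),  ω_c=0, ω_r=1
ω_s = 0 − (45/25)(1−0) = -9/5
ω_s/ω_r = -9/5

-9/5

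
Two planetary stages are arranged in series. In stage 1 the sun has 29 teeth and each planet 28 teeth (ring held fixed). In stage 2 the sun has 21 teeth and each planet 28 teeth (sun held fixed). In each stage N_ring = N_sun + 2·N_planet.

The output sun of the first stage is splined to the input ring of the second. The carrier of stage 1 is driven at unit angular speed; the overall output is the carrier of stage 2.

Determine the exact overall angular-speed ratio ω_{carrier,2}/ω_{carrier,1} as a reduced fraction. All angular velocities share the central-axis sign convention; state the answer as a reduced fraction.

627/203

Stage 1: N_ring = 29 + 2·28 = 85
Stage 1: 29(ω_s−ω_c) = −85(ω_r−ω_c),  ω_r=0, ω_c=1
Stage 1: ω_s = 1 − (85/29)(0−1) = 114/29
  ⇒ ω_s¹/ω_c¹ = 114/29
Stage 2: N_ring = 21 + 2·28 = 77
Stage 2: 21(ω_s−ω_c) = −77(ω_r−ω_c),  ω_s=0, ω_r=1
Stage 2: 21(0−ω_c) = −77(1−ω_c)  ⇒  98ω_c = 77  ⇒  ω_c = 11/14
  ⇒ ω_c²/ω_r² = 11/14
Coupling ω_r² = ω_s¹ ⇒ overall = 114/29 × 11/14 = 627/203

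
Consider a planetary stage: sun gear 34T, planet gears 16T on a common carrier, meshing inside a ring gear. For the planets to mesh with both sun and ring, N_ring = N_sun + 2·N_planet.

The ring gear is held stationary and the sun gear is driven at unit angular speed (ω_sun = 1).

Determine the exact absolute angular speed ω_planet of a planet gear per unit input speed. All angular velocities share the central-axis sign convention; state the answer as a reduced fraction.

N_ring = 34 + 2·16 = 66
34(ω_s−ω_c) = −66(ω_r−ω_c),  ω_r=0, ω_s=1
34(1−ω_c) = −66(0−ω_c)  ⇒  100ω_c = 34  ⇒  ω_c = 17/50
sun–planet: 34·(1−17/50) = −16·(ω_p−ω_c)  ⇒  ω_p−ω_c = −(34/16)·(33/50) = -561/400
ω_p = 17/50 − 561/400 = -17/16

-17/16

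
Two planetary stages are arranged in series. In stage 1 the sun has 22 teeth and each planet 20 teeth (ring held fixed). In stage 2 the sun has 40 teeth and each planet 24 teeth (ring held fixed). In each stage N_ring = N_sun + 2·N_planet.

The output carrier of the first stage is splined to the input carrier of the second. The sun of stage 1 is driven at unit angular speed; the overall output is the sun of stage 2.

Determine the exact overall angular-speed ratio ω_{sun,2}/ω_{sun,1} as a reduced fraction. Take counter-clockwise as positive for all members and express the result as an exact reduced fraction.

88/105

Stage 1: N_ring = 22 + 2·20 = 62
Stage 1: 22(ω_s−ω_c) = −62(ω_r−ω_c),  ω_r=0, ω_s=1
Stage 1: 22(1−ω_c) = −62(0−ω_c)  ⇒  84ω_c = 22  ⇒  ω_c = 11/42
  ⇒ ω_c¹/ω_s¹ = 11/42
Stage 2: N_ring = 40 + 2·24 = 88
Stage 2: 40(ω_s−ω_c) = −88(ω_r−ω_c),  ω_r=0, ω_c=1
Stage 2: ω_s = 1 − (88/40)(0−1) = 16/5
  ⇒ ω_s²/ω_c² = 16/5
Coupling ω_c² = ω_c¹ ⇒ overall = 11/42 × 16/5 = 88/105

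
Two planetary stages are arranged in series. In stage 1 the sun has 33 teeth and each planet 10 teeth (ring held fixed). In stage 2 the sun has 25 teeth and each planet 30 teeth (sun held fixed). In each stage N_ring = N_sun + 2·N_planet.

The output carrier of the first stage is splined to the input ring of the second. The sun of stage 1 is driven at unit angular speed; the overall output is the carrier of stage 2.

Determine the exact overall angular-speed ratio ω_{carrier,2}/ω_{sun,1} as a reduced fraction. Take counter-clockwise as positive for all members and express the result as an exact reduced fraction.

51/172

Stage 1: N_ring = 33 + 2·10 = 53
Stage 1: 33(ω_s−ω_c) = −53(ω_r−ω_c),  ω_r=0, ω_s=1
Stage 1: 33(1−ω_c) = −53(0−ω_c)  ⇒  86ω_c = 33  ⇒  ω_c = 33/86
  ⇒ ω_c¹/ω_s¹ = 33/86
Stage 2: N_ring = 25 + 2·30 = 85
Stage 2: 25(ω_s−ω_c) = −85(ω_r−ω_c),  ω_s=0, ω_r=1
Stage 2: 25(0−ω_c) = −85(1−ω_c)  ⇒  110ω_c = 85  ⇒  ω_c = 17/22
  ⇒ ω_c²/ω_r² = 17/22
Coupling ω_r² = ω_c¹ ⇒ overall = 33/86 × 17/22 = 51/172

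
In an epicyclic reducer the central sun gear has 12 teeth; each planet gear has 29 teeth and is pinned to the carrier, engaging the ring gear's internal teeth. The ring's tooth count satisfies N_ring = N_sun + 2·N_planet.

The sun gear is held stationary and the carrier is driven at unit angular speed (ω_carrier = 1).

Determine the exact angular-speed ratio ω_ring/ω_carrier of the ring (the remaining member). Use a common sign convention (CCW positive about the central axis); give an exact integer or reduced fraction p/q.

N_ring = 12 + 2·29 = 70
12(ω_s−ω_c) = −70(ω_r−ω_c),  ω_s=0, ω_c=1
ω_r = 1 − (12/70)(0−1) = 41/35
ω_r/ω_c = 41/35

41/35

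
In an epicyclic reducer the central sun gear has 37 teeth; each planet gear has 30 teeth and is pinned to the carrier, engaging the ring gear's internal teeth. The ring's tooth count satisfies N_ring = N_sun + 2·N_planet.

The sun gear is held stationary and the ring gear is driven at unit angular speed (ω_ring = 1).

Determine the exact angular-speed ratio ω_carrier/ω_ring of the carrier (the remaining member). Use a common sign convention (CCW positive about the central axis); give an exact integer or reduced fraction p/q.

N_ring = 37 + 2·30 = 97
37(ω_s−ω_c) = −97(ω_r−ω_c),  ω_s=0, ω_r=1
37(0−ω_c) = −97(1−ω_c)  ⇒  134ω_c = 97  ⇒  ω_c = 97/134
ω_c/ω_r = 97/134

97/134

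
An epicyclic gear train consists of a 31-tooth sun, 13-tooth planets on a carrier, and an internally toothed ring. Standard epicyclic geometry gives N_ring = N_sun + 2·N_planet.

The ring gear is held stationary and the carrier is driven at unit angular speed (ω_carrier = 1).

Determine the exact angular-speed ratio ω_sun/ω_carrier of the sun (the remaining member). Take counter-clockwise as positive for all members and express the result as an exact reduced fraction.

88/31

N_ring = 31 + 2·13 = 57
31(ω_s−ω_c) = −57(ω_r−ω_c),  ω_r=0, ω_c=1
ω_s = 1 − (57/31)(0−1) = 88/31
ω_s/ω_c = 88/31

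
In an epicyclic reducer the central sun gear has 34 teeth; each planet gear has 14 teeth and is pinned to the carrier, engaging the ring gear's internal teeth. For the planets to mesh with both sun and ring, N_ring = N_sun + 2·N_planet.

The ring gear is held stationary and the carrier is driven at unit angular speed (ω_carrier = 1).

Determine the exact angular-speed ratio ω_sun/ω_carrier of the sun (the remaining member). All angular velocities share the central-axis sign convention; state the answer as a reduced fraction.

48/17

N_ring = 34 + 2·14 = 62
34(ω_s−ω_c) = −62(ω_r−ω_c),  ω_r=0, ω_c=1
ω_s = 1 − (62/34)(0−1) = 48/17
ω_s/ω_c = 48/17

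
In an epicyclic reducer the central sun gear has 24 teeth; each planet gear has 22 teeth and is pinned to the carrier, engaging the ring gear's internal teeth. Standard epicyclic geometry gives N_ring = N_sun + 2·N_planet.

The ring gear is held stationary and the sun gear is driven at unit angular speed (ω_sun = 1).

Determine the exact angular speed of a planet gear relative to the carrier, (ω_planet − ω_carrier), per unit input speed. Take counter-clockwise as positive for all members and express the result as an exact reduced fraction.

-204/253

N_ring = 24 + 2·22 = 68
24(ω_s−ω_c) = −68(ω_r−ω_c),  ω_r=0, ω_s=1
24(1−ω_c) = −68(0−ω_c)  ⇒  92ω_c = 24  ⇒  ω_c = 6/23
sun–planet: 24·(1−6/23) = −22·(ω_p−ω_c)  ⇒  ω_p−ω_c = −(24/22)·(17/23) = -204/253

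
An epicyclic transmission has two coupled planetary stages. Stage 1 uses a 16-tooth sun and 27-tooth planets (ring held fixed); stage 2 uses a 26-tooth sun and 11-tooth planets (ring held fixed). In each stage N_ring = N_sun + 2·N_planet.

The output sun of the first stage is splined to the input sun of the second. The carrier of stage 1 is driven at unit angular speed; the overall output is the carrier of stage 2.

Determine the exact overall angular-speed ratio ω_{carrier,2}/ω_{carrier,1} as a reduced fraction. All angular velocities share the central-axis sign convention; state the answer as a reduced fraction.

Stage 1: N_ring = 16 + 2·27 = 70
Stage 1: 16(ω_s−ω_c) = −70(ω_r−ω_c),  ω_r=0, ω_c=1
Stage 1: ω_s = 1 − (70/16)(0−1) = 43/8
  ⇒ ω_s¹/ω_c¹ = 43/8
Stage 2: N_ring = 26 + 2·11 = 48
Stage 2: 26(ω_s−ω_c) = −48(ω_r−ω_c),  ω_r=0, ω_s=1
Stage 2: 26(1−ω_c) = −48(0−ω_c)  ⇒  74ω_c = 26  ⇒  ω_c = 13/37
  ⇒ ω_c²/ω_s² = 13/37
Coupling ω_s² = ω_s¹ ⇒ overall = 43/8 × 13/37 = 559/296

559/296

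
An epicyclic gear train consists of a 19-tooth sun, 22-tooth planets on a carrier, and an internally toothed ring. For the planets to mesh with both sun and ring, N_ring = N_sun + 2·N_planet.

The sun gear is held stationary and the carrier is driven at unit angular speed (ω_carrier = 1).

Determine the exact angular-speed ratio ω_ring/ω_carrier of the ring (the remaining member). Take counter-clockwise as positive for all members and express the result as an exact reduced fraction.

N_ring = 19 + 2·22 = 63
19(ω_s−ω_c) = −63(ω_r−ω_c),  ω_s=0, ω_c=1
ω_r = 1 − (19/63)(0−1) = 82/63
ω_r/ω_c = 82/63

82/63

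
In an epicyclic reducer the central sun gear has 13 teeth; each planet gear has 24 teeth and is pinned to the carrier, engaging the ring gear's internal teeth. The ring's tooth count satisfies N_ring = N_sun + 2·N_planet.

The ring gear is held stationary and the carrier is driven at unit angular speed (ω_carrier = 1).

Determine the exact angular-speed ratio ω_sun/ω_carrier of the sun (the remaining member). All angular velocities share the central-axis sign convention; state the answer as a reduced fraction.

74/13

N_ring = 13 + 2·24 = 61
13(ω_s−ω_c) = −61(ω_r−ω_c),  ω_r=0, ω_c=1
ω_s = 1 − (61/13)(0−1) = 74/13
ω_s/ω_c = 74/13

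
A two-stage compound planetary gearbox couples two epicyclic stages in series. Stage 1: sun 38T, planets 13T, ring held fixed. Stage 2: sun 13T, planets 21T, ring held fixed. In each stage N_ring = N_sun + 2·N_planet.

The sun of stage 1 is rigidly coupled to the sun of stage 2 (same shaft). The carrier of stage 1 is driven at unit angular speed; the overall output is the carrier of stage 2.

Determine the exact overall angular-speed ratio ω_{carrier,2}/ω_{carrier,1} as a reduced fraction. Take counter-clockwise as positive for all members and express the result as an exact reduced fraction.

Stage 1: N_ring = 38 + 2·13 = 64
Stage 1: 38(ω_s−ω_c) = −64(ω_r−ω_c),  ω_r=0, ω_c=1
Stage 1: ω_s = 1 − (64/38)(0−1) = 51/19
  ⇒ ω_s¹/ω_c¹ = 51/19
Stage 2: N_ring = 13 + 2·21 = 55
Stage 2: 13(ω_s−ω_c) = −55(ω_r−ω_c),  ω_r=0, ω_s=1
Stage 2: 13(1−ω_c) = −55(0−ω_c)  ⇒  68ω_c = 13  ⇒  ω_c = 13/68
  ⇒ ω_c²/ω_s² = 13/68
Coupling ω_s² = ω_s¹ ⇒ overall = 51/19 × 13/68 = 39/76

39/76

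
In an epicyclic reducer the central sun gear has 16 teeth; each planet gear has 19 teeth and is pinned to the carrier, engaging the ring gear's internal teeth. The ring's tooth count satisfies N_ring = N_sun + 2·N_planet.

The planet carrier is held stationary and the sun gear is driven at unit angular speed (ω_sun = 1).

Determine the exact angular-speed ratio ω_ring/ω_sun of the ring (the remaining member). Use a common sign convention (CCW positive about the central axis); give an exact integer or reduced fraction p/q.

N_ring = 16 + 2·19 = 54
16(ω_s−ω_c) = −54(ω_r−ω_c),  ω_c=0, ω_s=1
ω_r = 0 − (16/54)(1−0) = -8/27
ω_r/ω_s = -8/27

-8/27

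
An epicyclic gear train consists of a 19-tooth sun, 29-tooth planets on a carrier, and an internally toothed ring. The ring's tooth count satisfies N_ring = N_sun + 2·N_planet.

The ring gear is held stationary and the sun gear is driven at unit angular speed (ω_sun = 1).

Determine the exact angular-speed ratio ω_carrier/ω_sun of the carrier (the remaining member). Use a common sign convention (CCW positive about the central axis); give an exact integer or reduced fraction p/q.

19/96

N_ring = 19 + 2·29 = 77
19(ω_s−ω_c) = −77(ω_r−ω_c),  ω_r=0, ω_s=1
19(1−ω_c) = −77(0−ω_c)  ⇒  96ω_c = 19  ⇒  ω_c = 19/96
ω_c/ω_s = 19/96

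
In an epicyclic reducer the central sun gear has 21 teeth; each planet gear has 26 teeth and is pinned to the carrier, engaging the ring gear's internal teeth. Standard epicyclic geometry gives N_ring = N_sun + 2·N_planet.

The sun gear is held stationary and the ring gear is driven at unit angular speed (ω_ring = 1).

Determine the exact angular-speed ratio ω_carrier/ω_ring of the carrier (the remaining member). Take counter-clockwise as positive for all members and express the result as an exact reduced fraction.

N_ring = 21 + 2·26 = 73
21(ω_s−ω_c) = −73(ω_r−ω_c),  ω_s=0, ω_r=1
21(0−ω_c) = −73(1−ω_c)  ⇒  94ω_c = 73  ⇒  ω_c = 73/94
ω_c/ω_r = 73/94

73/94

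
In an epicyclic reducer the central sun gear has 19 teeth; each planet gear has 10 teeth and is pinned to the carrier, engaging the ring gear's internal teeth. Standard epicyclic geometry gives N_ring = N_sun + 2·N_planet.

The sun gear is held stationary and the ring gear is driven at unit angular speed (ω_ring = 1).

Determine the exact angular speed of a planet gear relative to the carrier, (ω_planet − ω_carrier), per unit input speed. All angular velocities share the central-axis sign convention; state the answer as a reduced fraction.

741/580

N_ring = 19 + 2·10 = 39
19(ω_s−ω_c) = −39(ω_r−ω_c),  ω_s=0, ω_r=1
19(0−ω_c) = −39(1−ω_c)  ⇒  58ω_c = 39  ⇒  ω_c = 39/58
sun–planet: 19·(0−39/58) = −10·(ω_p−ω_c)  ⇒  ω_p−ω_c = −(19/10)·(-39/58) = 741/580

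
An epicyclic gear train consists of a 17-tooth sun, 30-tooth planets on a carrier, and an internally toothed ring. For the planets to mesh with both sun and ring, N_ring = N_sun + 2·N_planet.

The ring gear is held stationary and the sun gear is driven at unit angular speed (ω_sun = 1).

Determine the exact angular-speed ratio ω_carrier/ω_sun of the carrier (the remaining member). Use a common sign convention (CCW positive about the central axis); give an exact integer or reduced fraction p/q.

17/94

N_ring = 17 + 2·30 = 77
17(ω_s−ω_c) = −77(ω_r−ω_c),  ω_r=0, ω_s=1
17(1−ω_c) = −77(0−ω_c)  ⇒  94ω_c = 17  ⇒  ω_c = 17/94
ω_c/ω_s = 17/94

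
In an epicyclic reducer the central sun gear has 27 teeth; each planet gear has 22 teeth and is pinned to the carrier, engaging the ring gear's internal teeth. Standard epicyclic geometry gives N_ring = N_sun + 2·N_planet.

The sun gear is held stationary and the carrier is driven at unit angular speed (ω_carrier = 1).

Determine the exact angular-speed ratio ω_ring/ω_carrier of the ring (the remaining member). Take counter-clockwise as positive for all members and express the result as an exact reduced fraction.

N_ring = 27 + 2·22 = 71
27(ω_s−ω_c) = −71(ω_r−ω_c),  ω_s=0, ω_c=1
ω_r = 1 − (27/71)(0−1) = 98/71
ω_r/ω_c = 98/71

98/71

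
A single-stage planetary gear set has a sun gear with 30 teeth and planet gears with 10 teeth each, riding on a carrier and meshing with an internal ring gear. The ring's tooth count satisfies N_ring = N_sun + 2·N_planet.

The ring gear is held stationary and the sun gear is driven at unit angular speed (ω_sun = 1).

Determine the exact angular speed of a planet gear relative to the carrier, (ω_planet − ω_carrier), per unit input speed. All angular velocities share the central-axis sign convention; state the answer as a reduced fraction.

-15/8

N_ring = 30 + 2·10 = 50
30(ω_s−ω_c) = −50(ω_r−ω_c),  ω_r=0, ω_s=1
30(1−ω_c) = −50(0−ω_c)  ⇒  80ω_c = 30  ⇒  ω_c = 3/8
sun–planet: 30·(1−3/8) = −10·(ω_p−ω_c)  ⇒  ω_p−ω_c = −(30/10)·(5/8) = -15/8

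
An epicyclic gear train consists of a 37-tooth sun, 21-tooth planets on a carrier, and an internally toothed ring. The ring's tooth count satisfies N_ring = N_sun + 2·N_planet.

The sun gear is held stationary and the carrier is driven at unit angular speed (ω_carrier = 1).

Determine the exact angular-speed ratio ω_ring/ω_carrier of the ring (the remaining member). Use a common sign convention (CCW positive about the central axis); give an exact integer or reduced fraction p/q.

116/79

N_ring = 37 + 2·21 = 79
37(ω_s−ω_c) = −79(ω_r−ω_c),  ω_s=0, ω_c=1
ω_r = 1 − (37/79)(0−1) = 116/79
ω_r/ω_c = 116/79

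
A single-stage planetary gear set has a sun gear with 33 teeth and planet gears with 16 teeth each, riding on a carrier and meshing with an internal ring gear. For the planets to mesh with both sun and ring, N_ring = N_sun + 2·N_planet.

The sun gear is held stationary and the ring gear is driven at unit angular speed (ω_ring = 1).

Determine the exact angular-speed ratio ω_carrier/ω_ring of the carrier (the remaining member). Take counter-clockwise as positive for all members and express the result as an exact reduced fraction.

N_ring = 33 + 2·16 = 65
33(ω_s−ω_c) = −65(ω_r−ω_c),  ω_s=0, ω_r=1
33(0−ω_c) = −65(1−ω_c)  ⇒  98ω_c = 65  ⇒  ω_c = 65/98
ω_c/ω_r = 65/98

65/98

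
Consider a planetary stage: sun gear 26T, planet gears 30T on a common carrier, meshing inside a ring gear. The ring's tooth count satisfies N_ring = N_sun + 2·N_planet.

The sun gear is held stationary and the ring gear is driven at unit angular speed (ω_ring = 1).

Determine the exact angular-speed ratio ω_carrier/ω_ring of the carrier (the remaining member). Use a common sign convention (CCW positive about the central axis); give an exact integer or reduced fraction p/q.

43/56

N_ring = 26 + 2·30 = 86
26(ω_s−ω_c) = −86(ω_r−ω_c),  ω_s=0, ω_r=1
26(0−ω_c) = −86(1−ω_c)  ⇒  112ω_c = 86  ⇒  ω_c = 43/56
ω_c/ω_r = 43/56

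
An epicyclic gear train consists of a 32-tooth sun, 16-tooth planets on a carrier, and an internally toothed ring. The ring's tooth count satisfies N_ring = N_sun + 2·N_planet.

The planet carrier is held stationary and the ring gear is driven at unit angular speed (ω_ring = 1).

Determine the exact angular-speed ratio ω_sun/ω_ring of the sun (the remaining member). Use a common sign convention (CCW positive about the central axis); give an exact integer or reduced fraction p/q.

-2

N_ring = 32 + 2·16 = 64
32(ω_s−ω_c) = −64(ω_r−ω_c),  ω_c=0, ω_r=1
ω_s = 0 − (64/32)(1−0) = -2
ω_s/ω_r = -2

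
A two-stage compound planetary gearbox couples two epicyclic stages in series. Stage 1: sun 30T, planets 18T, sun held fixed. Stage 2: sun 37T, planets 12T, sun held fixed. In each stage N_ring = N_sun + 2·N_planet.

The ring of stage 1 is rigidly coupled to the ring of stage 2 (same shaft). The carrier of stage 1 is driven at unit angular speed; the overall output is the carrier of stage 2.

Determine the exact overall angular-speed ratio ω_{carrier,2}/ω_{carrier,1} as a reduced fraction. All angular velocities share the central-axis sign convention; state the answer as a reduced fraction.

Stage 1: N_ring = 30 + 2·18 = 66
Stage 1: 30(ω_s−ω_c) = −66(ω_r−ω_c),  ω_s=0, ω_c=1
Stage 1: ω_r = 1 − (30/66)(0−1) = 16/11
  ⇒ ω_r¹/ω_c¹ = 16/11
Stage 2: N_ring = 37 + 2·12 = 61
Stage 2: 37(ω_s−ω_c) = −61(ω_r−ω_c),  ω_s=0, ω_r=1
Stage 2: 37(0−ω_c) = −61(1−ω_c)  ⇒  98ω_c = 61  ⇒  ω_c = 61/98
  ⇒ ω_c²/ω_r² = 61/98
Coupling ω_r² = ω_r¹ ⇒ overall = 16/11 × 61/98 = 488/539

488/539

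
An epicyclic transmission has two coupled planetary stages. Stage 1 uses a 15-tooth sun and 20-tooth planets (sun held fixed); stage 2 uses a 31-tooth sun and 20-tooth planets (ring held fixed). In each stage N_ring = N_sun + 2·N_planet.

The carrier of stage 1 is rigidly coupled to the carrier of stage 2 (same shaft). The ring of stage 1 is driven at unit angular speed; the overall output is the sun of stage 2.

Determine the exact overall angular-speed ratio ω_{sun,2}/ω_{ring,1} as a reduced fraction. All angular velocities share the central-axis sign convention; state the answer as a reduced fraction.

561/217

Stage 1: N_ring = 15 + 2·20 = 55
Stage 1: 15(ω_s−ω_c) = −55(ω_r−ω_c),  ω_s=0, ω_r=1
Stage 1: 15(0−ω_c) = −55(1−ω_c)  ⇒  70ω_c = 55  ⇒  ω_c = 11/14
  ⇒ ω_c¹/ω_r¹ = 11/14
Stage 2: N_ring = 31 + 2·20 = 71
Stage 2: 31(ω_s−ω_c) = −71(ω_r−ω_c),  ω_r=0, ω_c=1
Stage 2: ω_s = 1 − (71/31)(0−1) = 102/31
  ⇒ ω_s²/ω_c² = 102/31
Coupling ω_c² = ω_c¹ ⇒ overall = 11/14 × 102/31 = 561/217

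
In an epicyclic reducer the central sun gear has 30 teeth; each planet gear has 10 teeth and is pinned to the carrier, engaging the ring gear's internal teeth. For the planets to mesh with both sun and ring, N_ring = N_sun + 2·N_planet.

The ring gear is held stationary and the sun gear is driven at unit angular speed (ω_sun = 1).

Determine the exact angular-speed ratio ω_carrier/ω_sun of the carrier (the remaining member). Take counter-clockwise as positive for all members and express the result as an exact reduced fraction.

3/8

N_ring = 30 + 2·10 = 50
30(ω_s−ω_c) = −50(ω_r−ω_c),  ω_r=0, ω_s=1
30(1−ω_c) = −50(0−ω_c)  ⇒  80ω_c = 30  ⇒  ω_c = 3/8
ω_c/ω_s = 3/8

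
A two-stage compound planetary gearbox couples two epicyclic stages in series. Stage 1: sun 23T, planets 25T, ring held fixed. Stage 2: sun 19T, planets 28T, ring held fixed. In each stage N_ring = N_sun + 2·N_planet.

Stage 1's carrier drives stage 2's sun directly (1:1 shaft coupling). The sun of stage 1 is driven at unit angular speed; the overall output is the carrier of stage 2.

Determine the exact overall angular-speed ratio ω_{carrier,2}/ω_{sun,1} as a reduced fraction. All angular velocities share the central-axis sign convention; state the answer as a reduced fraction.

Stage 1: N_ring = 23 + 2·25 = 73
Stage 1: 23(ω_s−ω_c) = −73(ω_r−ω_c),  ω_r=0, ω_s=1
Stage 1: 23(1−ω_c) = −73(0−ω_c)  ⇒  96ω_c = 23  ⇒  ω_c = 23/96
  ⇒ ω_c¹/ω_s¹ = 23/96
Stage 2: N_ring = 19 + 2·28 = 75
Stage 2: 19(ω_s−ω_c) = −75(ω_r−ω_c),  ω_r=0, ω_s=1
Stage 2: 19(1−ω_c) = −75(0−ω_c)  ⇒  94ω_c = 19  ⇒  ω_c = 19/94
  ⇒ ω_c²/ω_s² = 19/94
Coupling ω_s² = ω_c¹ ⇒ overall = 23/96 × 19/94 = 437/9024

437/9024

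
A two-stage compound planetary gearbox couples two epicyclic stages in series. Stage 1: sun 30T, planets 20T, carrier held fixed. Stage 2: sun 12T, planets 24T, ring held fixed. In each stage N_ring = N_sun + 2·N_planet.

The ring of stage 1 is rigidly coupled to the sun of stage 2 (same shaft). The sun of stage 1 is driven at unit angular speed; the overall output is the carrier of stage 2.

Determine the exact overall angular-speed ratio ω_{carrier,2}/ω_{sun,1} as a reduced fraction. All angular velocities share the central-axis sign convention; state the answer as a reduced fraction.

Stage 1: N_ring = 30 + 2·20 = 70
Stage 1: 30(ω_s−ω_c) = −70(ω_r−ω_c),  ω_c=0, ω_s=1
Stage 1: ω_r = 0 − (30/70)(1−0) = -3/7
  ⇒ ω_r¹/ω_s¹ = -3/7
Stage 2: N_ring = 12 + 2·24 = 60
Stage 2: 12(ω_s−ω_c) = −60(ω_r−ω_c),  ω_r=0, ω_s=1
Stage 2: 12(1−ω_c) = −60(0−ω_c)  ⇒  72ω_c = 12  ⇒  ω_c = 1/6
  ⇒ ω_c²/ω_s² = 1/6
Coupling ω_s² = ω_r¹ ⇒ overall = -3/7 × 1/6 = -1/14

-1/14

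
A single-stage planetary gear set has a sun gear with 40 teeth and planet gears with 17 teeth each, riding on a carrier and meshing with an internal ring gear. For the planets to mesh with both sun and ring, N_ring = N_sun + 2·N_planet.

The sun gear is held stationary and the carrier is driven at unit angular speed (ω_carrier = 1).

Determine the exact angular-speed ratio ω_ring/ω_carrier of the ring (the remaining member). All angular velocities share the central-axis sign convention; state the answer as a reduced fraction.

57/37

N_ring = 40 + 2·17 = 74
40(ω_s−ω_c) = −74(ω_r−ω_c),  ω_s=0, ω_c=1
ω_r = 1 − (40/74)(0−1) = 57/37
ω_r/ω_c = 57/37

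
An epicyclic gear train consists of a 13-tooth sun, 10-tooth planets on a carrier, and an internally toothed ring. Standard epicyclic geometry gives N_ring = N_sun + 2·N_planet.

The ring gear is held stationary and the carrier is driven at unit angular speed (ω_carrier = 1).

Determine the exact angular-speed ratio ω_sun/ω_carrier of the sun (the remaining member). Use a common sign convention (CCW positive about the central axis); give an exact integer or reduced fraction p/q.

46/13

N_ring = 13 + 2·10 = 33
13(ω_s−ω_c) = −33(ω_r−ω_c),  ω_r=0, ω_c=1
ω_s = 1 − (33/13)(0−1) = 46/13
ω_s/ω_c = 46/13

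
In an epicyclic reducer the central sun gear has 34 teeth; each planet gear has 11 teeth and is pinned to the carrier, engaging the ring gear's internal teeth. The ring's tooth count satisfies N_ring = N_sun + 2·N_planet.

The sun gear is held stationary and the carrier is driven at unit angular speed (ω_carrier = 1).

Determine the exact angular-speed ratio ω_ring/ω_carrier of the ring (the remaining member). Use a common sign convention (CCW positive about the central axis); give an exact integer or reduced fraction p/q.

N_ring = 34 + 2·11 = 56
34(ω_s−ω_c) = −56(ω_r−ω_c),  ω_s=0, ω_c=1
ω_r = 1 − (34/56)(0−1) = 45/28
ω_r/ω_c = 45/28

45/28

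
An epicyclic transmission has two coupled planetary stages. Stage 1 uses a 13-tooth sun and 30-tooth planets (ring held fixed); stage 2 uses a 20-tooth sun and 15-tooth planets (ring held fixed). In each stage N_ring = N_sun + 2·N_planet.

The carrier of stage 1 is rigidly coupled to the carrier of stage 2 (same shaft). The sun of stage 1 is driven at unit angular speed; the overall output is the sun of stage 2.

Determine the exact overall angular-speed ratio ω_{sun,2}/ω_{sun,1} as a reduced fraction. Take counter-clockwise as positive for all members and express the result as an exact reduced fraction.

91/172

Stage 1: N_ring = 13 + 2·30 = 73
Stage 1: 13(ω_s−ω_c) = −73(ω_r−ω_c),  ω_r=0, ω_s=1
Stage 1: 13(1−ω_c) = −73(0−ω_c)  ⇒  86ω_c = 13  ⇒  ω_c = 13/86
  ⇒ ω_c¹/ω_s¹ = 13/86
Stage 2: N_ring = 20 + 2·15 = 50
Stage 2: 20(ω_s−ω_c) = −50(ω_r−ω_c),  ω_r=0, ω_c=1
Stage 2: ω_s = 1 − (50/20)(0−1) = 7/2
  ⇒ ω_s²/ω_c² = 7/2
Coupling ω_c² = ω_c¹ ⇒ overall = 13/86 × 7/2 = 91/172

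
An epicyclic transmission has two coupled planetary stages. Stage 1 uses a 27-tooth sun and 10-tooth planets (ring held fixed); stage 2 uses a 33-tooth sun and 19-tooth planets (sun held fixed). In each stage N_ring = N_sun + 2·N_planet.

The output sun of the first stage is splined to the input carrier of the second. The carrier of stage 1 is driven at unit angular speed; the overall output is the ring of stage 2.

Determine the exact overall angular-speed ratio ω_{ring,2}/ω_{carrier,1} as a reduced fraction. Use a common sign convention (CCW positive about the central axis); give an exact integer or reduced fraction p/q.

Stage 1: N_ring = 27 + 2·10 = 47
Stage 1: 27(ω_s−ω_c) = −47(ω_r−ω_c),  ω_r=0, ω_c=1
Stage 1: ω_s = 1 − (47/27)(0−1) = 74/27
  ⇒ ω_s¹/ω_c¹ = 74/27
Stage 2: N_ring = 33 + 2·19 = 71
Stage 2: 33(ω_s−ω_c) = −71(ω_r−ω_c),  ω_s=0, ω_c=1
Stage 2: ω_r = 1 − (33/71)(0−1) = 104/71
  ⇒ ω_r²/ω_c² = 104/71
Coupling ω_c² = ω_s¹ ⇒ overall = 74/27 × 104/71 = 7696/1917

7696/1917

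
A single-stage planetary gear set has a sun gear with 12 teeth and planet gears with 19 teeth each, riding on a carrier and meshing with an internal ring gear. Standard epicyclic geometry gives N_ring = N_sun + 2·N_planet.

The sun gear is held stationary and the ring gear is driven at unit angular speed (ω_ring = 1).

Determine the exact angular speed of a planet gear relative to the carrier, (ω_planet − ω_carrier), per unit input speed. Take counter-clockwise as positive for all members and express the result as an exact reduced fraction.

300/589

N_ring = 12 + 2·19 = 50
12(ω_s−ω_c) = −50(ω_r−ω_c),  ω_s=0, ω_r=1
12(0−ω_c) = −50(1−ω_c)  ⇒  62ω_c = 50  ⇒  ω_c = 25/31
sun–planet: 12·(0−25/31) = −19·(ω_p−ω_c)  ⇒  ω_p−ω_c = −(12/19)·(-25/31) = 300/589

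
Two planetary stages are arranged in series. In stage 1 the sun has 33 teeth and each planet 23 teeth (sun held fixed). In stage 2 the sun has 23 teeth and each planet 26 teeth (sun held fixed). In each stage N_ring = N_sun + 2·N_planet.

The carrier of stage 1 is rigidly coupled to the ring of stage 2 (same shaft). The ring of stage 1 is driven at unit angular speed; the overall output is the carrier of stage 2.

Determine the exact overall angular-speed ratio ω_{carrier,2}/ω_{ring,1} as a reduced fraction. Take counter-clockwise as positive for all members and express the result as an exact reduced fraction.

5925/10976

Stage 1: N_ring = 33 + 2·23 = 79
Stage 1: 33(ω_s−ω_c) = −79(ω_r−ω_c),  ω_s=0, ω_r=1
Stage 1: 33(0−ω_c) = −79(1−ω_c)  ⇒  112ω_c = 79  ⇒  ω_c = 79/112
  ⇒ ω_c¹/ω_r¹ = 79/112
Stage 2: N_ring = 23 + 2·26 = 75
Stage 2: 23(ω_s−ω_c) = −75(ω_r−ω_c),  ω_s=0, ω_r=1
Stage 2: 23(0−ω_c) = −75(1−ω_c)  ⇒  98ω_c = 75  ⇒  ω_c = 75/98
  ⇒ ω_c²/ω_r² = 75/98
Coupling ω_r² = ω_c¹ ⇒ overall = 79/112 × 75/98 = 5925/10976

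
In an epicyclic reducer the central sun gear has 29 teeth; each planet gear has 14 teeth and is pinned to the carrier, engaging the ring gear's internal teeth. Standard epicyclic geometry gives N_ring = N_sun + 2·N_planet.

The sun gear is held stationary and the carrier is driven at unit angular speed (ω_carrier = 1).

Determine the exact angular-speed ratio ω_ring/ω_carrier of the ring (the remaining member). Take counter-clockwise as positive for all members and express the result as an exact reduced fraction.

N_ring = 29 + 2·14 = 57
29(ω_s−ω_c) = −57(ω_r−ω_c),  ω_s=0, ω_c=1
ω_r = 1 − (29/57)(0−1) = 86/57
ω_r/ω_c = 86/57

86/57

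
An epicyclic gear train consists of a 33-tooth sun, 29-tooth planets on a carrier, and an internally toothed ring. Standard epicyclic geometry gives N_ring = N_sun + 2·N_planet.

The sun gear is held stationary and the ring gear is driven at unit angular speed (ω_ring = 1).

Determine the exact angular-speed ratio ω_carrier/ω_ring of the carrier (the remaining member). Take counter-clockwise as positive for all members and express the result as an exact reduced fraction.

N_ring = 33 + 2·29 = 91
33(ω_s−ω_c) = −91(ω_r−ω_c),  ω_s=0, ω_r=1
33(0−ω_c) = −91(1−ω_c)  ⇒  124ω_c = 91  ⇒  ω_c = 91/124
ω_c/ω_r = 91/124

91/124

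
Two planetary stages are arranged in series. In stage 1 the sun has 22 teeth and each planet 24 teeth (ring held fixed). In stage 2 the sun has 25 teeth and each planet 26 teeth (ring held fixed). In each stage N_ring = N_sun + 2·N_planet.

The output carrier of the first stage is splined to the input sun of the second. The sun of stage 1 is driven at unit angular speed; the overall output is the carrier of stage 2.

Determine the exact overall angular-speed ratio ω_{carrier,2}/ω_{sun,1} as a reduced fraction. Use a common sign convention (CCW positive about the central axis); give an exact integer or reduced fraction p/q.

275/4692

Stage 1: N_ring = 22 + 2·24 = 70
Stage 1: 22(ω_s−ω_c) = −70(ω_r−ω_c),  ω_r=0, ω_s=1
Stage 1: 22(1−ω_c) = −70(0−ω_c)  ⇒  92ω_c = 22  ⇒  ω_c = 11/46
  ⇒ ω_c¹/ω_s¹ = 11/46
Stage 2: N_ring = 25 + 2·26 = 77
Stage 2: 25(ω_s−ω_c) = −77(ω_r−ω_c),  ω_r=0, ω_s=1
Stage 2: 25(1−ω_c) = −77(0−ω_c)  ⇒  102ω_c = 25  ⇒  ω_c = 25/102
  ⇒ ω_c²/ω_s² = 25/102
Coupling ω_s² = ω_c¹ ⇒ overall = 11/46 × 25/102 = 275/4692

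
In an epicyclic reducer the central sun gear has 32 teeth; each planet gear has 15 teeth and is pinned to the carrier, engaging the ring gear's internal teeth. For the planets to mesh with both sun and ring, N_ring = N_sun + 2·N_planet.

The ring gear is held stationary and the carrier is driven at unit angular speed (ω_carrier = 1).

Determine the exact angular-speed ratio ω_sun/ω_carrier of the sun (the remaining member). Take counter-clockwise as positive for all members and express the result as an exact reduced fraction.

47/16

N_ring = 32 + 2·15 = 62
32(ω_s−ω_c) = −62(ω_r−ω_c),  ω_r=0, ω_c=1
ω_s = 1 − (62/32)(0−1) = 47/16
ω_s/ω_c = 47/16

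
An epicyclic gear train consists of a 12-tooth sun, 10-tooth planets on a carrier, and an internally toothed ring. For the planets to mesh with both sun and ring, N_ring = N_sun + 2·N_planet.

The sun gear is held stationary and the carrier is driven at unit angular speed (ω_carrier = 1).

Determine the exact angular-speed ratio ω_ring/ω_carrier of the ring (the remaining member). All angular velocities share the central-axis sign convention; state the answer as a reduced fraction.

N_ring = 12 + 2·10 = 32
12(ω_s−ω_c) = −32(ω_r−ω_c),  ω_s=0, ω_c=1
ω_r = 1 − (12/32)(0−1) = 11/8
ω_r/ω_c = 11/8

11/8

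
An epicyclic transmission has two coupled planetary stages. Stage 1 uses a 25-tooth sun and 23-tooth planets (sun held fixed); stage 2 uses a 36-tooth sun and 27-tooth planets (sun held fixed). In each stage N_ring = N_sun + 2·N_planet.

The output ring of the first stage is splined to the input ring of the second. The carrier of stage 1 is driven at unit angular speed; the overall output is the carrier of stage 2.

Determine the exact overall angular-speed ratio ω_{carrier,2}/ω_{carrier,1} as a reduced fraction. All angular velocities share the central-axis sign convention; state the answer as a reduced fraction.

Stage 1: N_ring = 25 + 2·23 = 71
Stage 1: 25(ω_s−ω_c) = −71(ω_r−ω_c),  ω_s=0, ω_c=1
Stage 1: ω_r = 1 − (25/71)(0−1) = 96/71
  ⇒ ω_r¹/ω_c¹ = 96/71
Stage 2: N_ring = 36 + 2·27 = 90
Stage 2: 36(ω_s−ω_c) = −90(ω_r−ω_c),  ω_s=0, ω_r=1
Stage 2: 36(0−ω_c) = −90(1−ω_c)  ⇒  126ω_c = 90  ⇒  ω_c = 5/7
  ⇒ ω_c²/ω_r² = 5/7
Coupling ω_r² = ω_r¹ ⇒ overall = 96/71 × 5/7 = 480/497

480/497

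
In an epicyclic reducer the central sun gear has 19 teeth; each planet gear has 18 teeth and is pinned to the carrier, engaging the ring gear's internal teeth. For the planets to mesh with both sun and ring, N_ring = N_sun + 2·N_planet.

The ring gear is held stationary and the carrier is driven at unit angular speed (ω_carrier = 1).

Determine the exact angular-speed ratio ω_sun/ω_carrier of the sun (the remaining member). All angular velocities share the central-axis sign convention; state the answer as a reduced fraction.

74/19

N_ring = 19 + 2·18 = 55
19(ω_s−ω_c) = −55(ω_r−ω_c),  ω_r=0, ω_c=1
ω_s = 1 − (55/19)(0−1) = 74/19
ω_s/ω_c = 74/19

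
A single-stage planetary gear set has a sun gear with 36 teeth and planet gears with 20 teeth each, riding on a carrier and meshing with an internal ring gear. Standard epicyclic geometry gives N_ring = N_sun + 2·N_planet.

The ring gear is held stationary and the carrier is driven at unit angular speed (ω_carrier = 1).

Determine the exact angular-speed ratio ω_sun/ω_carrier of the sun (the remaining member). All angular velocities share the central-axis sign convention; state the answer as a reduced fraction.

28/9

N_ring = 36 + 2·20 = 76
36(ω_s−ω_c) = −76(ω_r−ω_c),  ω_r=0, ω_c=1
ω_s = 1 − (76/36)(0−1) = 28/9
ω_s/ω_c = 28/9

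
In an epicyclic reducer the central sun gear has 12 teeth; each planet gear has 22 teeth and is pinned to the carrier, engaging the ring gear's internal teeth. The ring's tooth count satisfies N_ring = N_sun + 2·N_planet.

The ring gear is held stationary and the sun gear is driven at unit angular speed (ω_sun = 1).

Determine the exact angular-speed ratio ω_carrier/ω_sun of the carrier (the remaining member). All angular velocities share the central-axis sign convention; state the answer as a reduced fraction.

N_ring = 12 + 2·22 = 56
12(ω_s−ω_c) = −56(ω_r−ω_c),  ω_r=0, ω_s=1
12(1−ω_c) = −56(0−ω_c)  ⇒  68ω_c = 12  ⇒  ω_c = 3/17
ω_c/ω_s = 3/17

3/17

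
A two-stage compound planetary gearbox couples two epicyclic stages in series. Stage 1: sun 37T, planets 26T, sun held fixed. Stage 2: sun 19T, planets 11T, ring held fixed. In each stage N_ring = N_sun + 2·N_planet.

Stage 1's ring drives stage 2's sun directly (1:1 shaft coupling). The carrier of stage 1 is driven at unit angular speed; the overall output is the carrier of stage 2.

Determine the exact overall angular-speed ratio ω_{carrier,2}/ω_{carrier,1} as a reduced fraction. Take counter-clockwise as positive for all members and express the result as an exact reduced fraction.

Stage 1: N_ring = 37 + 2·26 = 89
Stage 1: 37(ω_s−ω_c) = −89(ω_r−ω_c),  ω_s=0, ω_c=1
Stage 1: ω_r = 1 − (37/89)(0−1) = 126/89
  ⇒ ω_r¹/ω_c¹ = 126/89
Stage 2: N_ring = 19 + 2·11 = 41
Stage 2: 19(ω_s−ω_c) = −41(ω_r−ω_c),  ω_r=0, ω_s=1
Stage 2: 19(1−ω_c) = −41(0−ω_c)  ⇒  60ω_c = 19  ⇒  ω_c = 19/60
  ⇒ ω_c²/ω_s² = 19/60
Coupling ω_s² = ω_r¹ ⇒ overall = 126/89 × 19/60 = 399/890

399/890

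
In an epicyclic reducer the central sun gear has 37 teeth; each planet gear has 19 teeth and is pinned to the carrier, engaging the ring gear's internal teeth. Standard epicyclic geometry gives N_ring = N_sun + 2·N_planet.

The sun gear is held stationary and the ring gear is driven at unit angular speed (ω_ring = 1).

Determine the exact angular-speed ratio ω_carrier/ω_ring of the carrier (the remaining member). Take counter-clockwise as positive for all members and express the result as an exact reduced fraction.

75/112

N_ring = 37 + 2·19 = 75
37(ω_s−ω_c) = −75(ω_r−ω_c),  ω_s=0, ω_r=1
37(0−ω_c) = −75(1−ω_c)  ⇒  112ω_c = 75  ⇒  ω_c = 75/112
ω_c/ω_r = 75/112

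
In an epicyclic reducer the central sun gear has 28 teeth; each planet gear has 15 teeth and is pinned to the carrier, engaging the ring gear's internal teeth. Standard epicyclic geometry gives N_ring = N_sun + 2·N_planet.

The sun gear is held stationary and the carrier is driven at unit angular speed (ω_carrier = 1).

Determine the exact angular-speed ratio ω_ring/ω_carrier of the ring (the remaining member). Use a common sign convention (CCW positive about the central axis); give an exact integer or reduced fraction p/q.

N_ring = 28 + 2·15 = 58
28(ω_s−ω_c) = −58(ω_r−ω_c),  ω_s=0, ω_c=1
ω_r = 1 − (28/58)(0−1) = 43/29
ω_r/ω_c = 43/29

43/29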